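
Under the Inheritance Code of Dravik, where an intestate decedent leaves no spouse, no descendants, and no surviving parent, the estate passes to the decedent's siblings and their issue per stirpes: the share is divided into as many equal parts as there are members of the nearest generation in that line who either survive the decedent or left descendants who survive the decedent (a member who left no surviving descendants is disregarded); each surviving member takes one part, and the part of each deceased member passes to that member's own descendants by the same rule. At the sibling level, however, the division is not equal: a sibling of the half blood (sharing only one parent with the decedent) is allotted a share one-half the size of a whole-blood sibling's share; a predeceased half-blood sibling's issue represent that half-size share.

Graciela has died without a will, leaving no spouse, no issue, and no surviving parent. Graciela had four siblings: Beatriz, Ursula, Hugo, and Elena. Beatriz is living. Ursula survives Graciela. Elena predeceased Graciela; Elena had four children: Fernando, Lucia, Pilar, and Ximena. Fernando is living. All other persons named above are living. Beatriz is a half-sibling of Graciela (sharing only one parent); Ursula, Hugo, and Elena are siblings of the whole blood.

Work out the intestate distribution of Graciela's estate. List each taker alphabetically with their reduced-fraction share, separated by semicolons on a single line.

No spouse, descendants, or parent survives, so the estate passes to Graciela's siblings per stirpes.
Half-blood siblings count for one-half the weight of whole-blood siblings at the initial division.
Dividing 1 in proportion to weights (total weight 7/2): Beatriz (weight 1/2) → 1/7; Ursula (weight 1) → 2/7; Hugo (weight 1) → 2/7; Elena (weight 1) → 2/7.
Beatriz is living and takes 1/7.
Ursula is living and takes 2/7.
Hugo is living and takes 2/7.
Elena predeceased; the 2/7 allotted to Elena's branch passes to Elena's issue by representation.
The 2/7 is divided into 4 equal shares of 1/14 among Fernando, Lucia, Pilar, Ximena.
Fernando is living and takes 1/14.
Lucia is living and takes 1/14.
Pilar is living and takes 1/14.
Ximena is living and takes 1/14.

Beatriz 1/7; Fernando 1/14; Hugo 2/7; Lucia 1/14; Pilar 1/14; Ursula 2/7; Ximena 1/14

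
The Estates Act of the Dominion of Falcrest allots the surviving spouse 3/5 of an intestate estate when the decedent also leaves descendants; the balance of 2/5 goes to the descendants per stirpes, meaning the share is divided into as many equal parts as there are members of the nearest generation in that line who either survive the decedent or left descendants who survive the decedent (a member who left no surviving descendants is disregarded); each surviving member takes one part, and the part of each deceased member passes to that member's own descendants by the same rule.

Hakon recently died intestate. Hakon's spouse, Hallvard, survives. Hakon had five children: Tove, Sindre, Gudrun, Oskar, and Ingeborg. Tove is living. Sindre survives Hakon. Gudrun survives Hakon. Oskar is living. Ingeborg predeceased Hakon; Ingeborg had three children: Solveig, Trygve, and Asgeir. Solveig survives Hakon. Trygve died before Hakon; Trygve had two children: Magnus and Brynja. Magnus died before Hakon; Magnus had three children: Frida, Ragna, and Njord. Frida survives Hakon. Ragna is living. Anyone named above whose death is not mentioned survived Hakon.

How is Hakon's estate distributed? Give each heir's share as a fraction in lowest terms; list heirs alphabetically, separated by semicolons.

Hallvard, as surviving spouse, takes 3/5.
The remaining 2/5 passes to Hakon's descendants per stirpes.
The 2/5 is divided into 5 equal shares of 2/25 among Tove, Sindre, Gudrun, Oskar, Ingeborg.
Tove is living and takes 2/25.
Sindre is living and takes 2/25.
Gudrun is living and takes 2/25.
Oskar is living and takes 2/25.
Ingeborg predeceased; the 2/25 allotted to Ingeborg's branch passes to Ingeborg's issue by representation.
The 2/25 is divided into 3 equal shares of 2/75 among Solveig, Trygve, Asgeir.
Solveig is living and takes 2/75.
Trygve predeceased; the 2/75 allotted to Trygve's branch passes to Trygve's issue by representation.
The 2/75 is divided into 2 equal shares of 1/75 among Magnus, Brynja.
Magnus predeceased; the 1/75 allotted to Magnus's branch passes to Magnus's issue by representation.
The 1/75 is divided into 3 equal shares of 1/225 among Frida, Ragna, Njord.
Frida is living and takes 1/225.
Ragna is living and takes 1/225.
Njord is living and takes 1/225.
Brynja is living and takes 1/75.
Asgeir is living and takes 2/75.

Asgeir 2/75; Brynja 1/75; Frida 1/225; Gudrun 2/25; Hallvard 3/5; Njord 1/225; Oskar 2/25; Ragna 1/225; Sindre 2/25; Solveig 2/75; Tove 2/25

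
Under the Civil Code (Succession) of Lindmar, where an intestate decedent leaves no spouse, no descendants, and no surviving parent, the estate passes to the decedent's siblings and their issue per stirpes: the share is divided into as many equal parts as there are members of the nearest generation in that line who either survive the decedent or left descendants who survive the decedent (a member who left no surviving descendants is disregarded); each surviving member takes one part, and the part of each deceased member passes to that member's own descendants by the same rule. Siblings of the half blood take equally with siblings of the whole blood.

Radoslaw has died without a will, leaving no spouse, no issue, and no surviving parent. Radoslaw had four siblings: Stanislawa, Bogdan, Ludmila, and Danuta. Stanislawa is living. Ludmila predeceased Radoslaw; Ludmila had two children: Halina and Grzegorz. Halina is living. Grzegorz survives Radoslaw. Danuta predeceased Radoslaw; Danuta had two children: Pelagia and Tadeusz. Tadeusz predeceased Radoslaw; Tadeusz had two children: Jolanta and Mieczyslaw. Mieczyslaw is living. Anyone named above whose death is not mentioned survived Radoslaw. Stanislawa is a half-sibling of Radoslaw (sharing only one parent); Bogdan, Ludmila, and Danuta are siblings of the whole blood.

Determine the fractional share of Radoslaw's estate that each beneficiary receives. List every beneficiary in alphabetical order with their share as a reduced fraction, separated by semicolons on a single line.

Bogdan 1/4; Grzegorz 1/8; Halina 1/8; Jolanta 1/16; Mieczyslaw 1/16; Pelagia 1/8; Stanislawa 1/4

No spouse, descendants, or parent survives, so the estate passes to Radoslaw's siblings per stirpes.
Half-blood and whole-blood siblings take equally under the stated rule.
The estate is divided into 4 equal shares of 1/4 among Stanislawa, Bogdan, Ludmila, Danuta.
Stanislawa is living and takes 1/4.
Bogdan is living and takes 1/4.
Ludmila predeceased; the 1/4 allotted to Ludmila's branch passes to Ludmila's issue by representation.
The 1/4 is divided into 2 equal shares of 1/8 among Halina, Grzegorz.
Halina is living and takes 1/8.
Grzegorz is living and takes 1/8.
Danuta predeceased; the 1/4 allotted to Danuta's branch passes to Danuta's issue by representation.
The 1/4 is divided into 2 equal shares of 1/8 among Pelagia, Tadeusz.
Pelagia is living and takes 1/8.
Tadeusz predeceased; the 1/8 allotted to Tadeusz's branch passes to Tadeusz's issue by representation.
The 1/8 is divided into 2 equal shares of 1/16 among Jolanta, Mieczyslaw.
Jolanta is living and takes 1/16.
Mieczyslaw is living and takes 1/16.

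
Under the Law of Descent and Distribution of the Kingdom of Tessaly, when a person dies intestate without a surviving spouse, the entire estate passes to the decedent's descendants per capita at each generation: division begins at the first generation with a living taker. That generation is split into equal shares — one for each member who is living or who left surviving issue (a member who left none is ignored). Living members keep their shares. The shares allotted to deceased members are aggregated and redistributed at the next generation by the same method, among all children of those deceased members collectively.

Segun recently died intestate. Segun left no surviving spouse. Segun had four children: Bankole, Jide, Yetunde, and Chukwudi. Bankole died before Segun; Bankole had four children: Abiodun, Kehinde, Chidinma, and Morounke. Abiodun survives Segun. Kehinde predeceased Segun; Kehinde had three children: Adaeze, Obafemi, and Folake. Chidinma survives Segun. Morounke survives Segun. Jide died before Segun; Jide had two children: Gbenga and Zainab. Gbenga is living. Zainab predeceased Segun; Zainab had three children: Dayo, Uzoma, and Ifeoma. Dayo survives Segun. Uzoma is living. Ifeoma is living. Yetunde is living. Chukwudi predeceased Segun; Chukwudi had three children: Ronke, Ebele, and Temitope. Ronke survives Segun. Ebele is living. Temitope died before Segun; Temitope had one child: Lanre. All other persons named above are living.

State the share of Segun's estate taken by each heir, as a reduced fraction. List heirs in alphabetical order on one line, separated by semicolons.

Abiodun 1/12; Adaeze 1/28; Chidinma 1/12; Dayo 1/28; Ebele 1/12; Folake 1/28; Gbenga 1/12; Ifeoma 1/28; Lanre 1/28; Morounke 1/12; Obafemi 1/28; Ronke 1/12; Uzoma 1/28; Yetunde 1/4

There is no surviving spouse, so the entire estate passes to Segun's descendants per capita at each generation.
At generation 1 (Bankole, Jide, Yetunde, Chukwudi) there are 4 shares of (1)/4 = 1/4 each.
Living: Yetunde — each takes 1/4.
Deceased: Bankole, Jide, and Chukwudi. Their combined 3/4 is pooled and carried to generation 2.
At generation 2 (Abiodun, Kehinde, Chidinma, Morounke, Gbenga, Zainab, Ronke, Ebele, Temitope) there are 9 shares of (3/4)/9 = 1/12 each.
Living: Abiodun, Chidinma, Morounke, Gbenga, Ronke, and Ebele — each takes 1/12.
Deceased: Kehinde, Zainab, and Temitope. Their combined 1/4 is pooled and carried to generation 3.
At generation 3 (Adaeze, Obafemi, Folake, Dayo, Uzoma, Ifeoma, Lanre) there are 7 shares of (1/4)/7 = 1/28 each.
Living: Adaeze, Obafemi, Folake, Dayo, Uzoma, Ifeoma, and Lanre — each takes 1/28.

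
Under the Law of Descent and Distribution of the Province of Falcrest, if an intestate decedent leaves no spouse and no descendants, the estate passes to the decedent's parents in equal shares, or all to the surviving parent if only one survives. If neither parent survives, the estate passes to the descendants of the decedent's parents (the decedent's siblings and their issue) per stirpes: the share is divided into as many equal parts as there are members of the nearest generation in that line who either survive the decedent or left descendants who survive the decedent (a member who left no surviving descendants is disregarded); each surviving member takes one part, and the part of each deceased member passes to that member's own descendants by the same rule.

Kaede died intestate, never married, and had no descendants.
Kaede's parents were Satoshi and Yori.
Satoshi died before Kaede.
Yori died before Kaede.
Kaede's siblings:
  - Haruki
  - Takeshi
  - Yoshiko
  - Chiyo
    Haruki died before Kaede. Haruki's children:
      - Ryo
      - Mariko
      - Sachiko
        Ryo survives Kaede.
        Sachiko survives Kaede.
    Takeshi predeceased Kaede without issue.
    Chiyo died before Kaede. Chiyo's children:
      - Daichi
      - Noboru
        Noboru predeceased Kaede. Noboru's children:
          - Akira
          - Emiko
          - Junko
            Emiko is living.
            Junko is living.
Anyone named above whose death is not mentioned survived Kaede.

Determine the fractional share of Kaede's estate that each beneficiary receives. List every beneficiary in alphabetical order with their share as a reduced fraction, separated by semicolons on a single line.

Akira 1/18; Daichi 1/6; Emiko 1/18; Junko 1/18; Mariko 1/9; Ryo 1/9; Sachiko 1/9; Yoshiko 1/3

Neither parent survives and there are no descendants, so the estate passes to Kaede's siblings and their issue per stirpes.
Takeshi left no surviving issue, so that branch lapses and is disregarded.
The estate is divided into 3 equal shares of 1/3 among Haruki, Yoshiko, Chiyo.
Haruki predeceased; the 1/3 allotted to Haruki's branch passes to Haruki's issue by representation.
The 1/3 is divided into 3 equal shares of 1/9 among Ryo, Mariko, Sachiko.
Ryo is living and takes 1/9.
Mariko is living and takes 1/9.
Sachiko is living and takes 1/9.
Yoshiko is living and takes 1/3.
Chiyo predeceased; the 1/3 allotted to Chiyo's branch passes to Chiyo's issue by representation.
The 1/3 is divided into 2 equal shares of 1/6 among Daichi, Noboru.
Daichi is living and takes 1/6.
Noboru predeceased; the 1/6 allotted to Noboru's branch passes to Noboru's issue by representation.
The 1/6 is divided into 3 equal shares of 1/18 among Akira, Emiko, Junko.
Akira is living and takes 1/18.
Emiko is living and takes 1/18.
Junko is living and takes 1/18.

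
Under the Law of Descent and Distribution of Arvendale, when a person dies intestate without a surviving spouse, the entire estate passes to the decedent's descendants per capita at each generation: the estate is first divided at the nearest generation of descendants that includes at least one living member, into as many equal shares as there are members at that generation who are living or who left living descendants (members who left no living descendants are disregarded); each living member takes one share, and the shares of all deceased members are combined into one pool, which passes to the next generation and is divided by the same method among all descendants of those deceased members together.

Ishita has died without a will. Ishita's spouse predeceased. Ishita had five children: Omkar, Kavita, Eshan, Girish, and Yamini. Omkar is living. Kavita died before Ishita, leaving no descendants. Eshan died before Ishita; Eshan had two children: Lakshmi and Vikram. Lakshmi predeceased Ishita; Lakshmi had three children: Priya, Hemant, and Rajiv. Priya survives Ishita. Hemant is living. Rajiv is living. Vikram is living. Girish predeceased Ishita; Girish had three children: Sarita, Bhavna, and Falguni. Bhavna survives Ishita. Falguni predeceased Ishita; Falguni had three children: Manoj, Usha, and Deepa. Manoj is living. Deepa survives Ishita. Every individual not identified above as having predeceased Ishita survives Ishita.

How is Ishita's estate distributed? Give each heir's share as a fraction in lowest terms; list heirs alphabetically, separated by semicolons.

Bhavna 1/10; Deepa 1/30; Hemant 1/30; Manoj 1/30; Omkar 1/4; Priya 1/30; Rajiv 1/30; Sarita 1/10; Usha 1/30; Vikram 1/10; Yamini 1/4

There is no surviving spouse, so the entire estate passes to Ishita's descendants per capita at each generation.
At generation 1 (Omkar, Eshan, Girish, Yamini) there are 4 shares of (1)/4 = 1/4 each.
Living: Omkar and Yamini — each takes 1/4.
Deceased: Eshan and Girish. Their combined 1/2 is pooled and carried to generation 2.
At generation 2 (Lakshmi, Vikram, Sarita, Bhavna, Falguni) there are 5 shares of (1/2)/5 = 1/10 each.
Living: Vikram, Sarita, and Bhavna — each takes 1/10.
Deceased: Lakshmi and Falguni. Their combined 1/5 is pooled and carried to generation 3.
At generation 3 (Priya, Hemant, Rajiv, Manoj, Usha, Deepa) there are 6 shares of (1/5)/6 = 1/30 each.
Living: Priya, Hemant, Rajiv, Manoj, Usha, and Deepa — each takes 1/30.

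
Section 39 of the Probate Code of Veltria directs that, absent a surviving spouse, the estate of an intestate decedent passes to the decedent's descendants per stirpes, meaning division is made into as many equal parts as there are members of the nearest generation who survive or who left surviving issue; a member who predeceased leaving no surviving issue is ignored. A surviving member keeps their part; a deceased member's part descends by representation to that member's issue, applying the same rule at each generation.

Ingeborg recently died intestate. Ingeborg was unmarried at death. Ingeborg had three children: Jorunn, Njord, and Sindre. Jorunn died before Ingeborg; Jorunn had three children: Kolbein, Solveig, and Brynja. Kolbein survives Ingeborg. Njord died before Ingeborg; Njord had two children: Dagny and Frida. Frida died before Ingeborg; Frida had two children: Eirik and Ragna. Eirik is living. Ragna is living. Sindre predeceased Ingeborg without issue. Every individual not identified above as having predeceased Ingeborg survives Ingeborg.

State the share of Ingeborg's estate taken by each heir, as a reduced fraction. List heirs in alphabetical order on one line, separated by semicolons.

There is no surviving spouse, so the entire estate passes to Ingeborg's descendants per stirpes.
Sindre left no surviving issue, so that branch lapses and is disregarded.
The estate is divided into 2 equal shares of 1/2 among Jorunn, Njord.
Jorunn predeceased; the 1/2 allotted to Jorunn's branch passes to Jorunn's issue by representation.
The 1/2 is divided into 3 equal shares of 1/6 among Kolbein, Solveig, Brynja.
Kolbein is living and takes 1/6.
Solveig is living and takes 1/6.
Brynja is living and takes 1/6.
Njord predeceased; the 1/2 allotted to Njord's branch passes to Njord's issue by representation.
The 1/2 is divided into 2 equal shares of 1/4 among Dagny, Frida.
Dagny is living and takes 1/4.
Frida predeceased; the 1/4 allotted to Frida's branch passes to Frida's issue by representation.
The 1/4 is divided into 2 equal shares of 1/8 among Eirik, Ragna.
Eirik is living and takes 1/8.
Ragna is living and takes 1/8.

Brynja 1/6; Dagny 1/4; Eirik 1/8; Kolbein 1/6; Ragna 1/8; Solveig 1/6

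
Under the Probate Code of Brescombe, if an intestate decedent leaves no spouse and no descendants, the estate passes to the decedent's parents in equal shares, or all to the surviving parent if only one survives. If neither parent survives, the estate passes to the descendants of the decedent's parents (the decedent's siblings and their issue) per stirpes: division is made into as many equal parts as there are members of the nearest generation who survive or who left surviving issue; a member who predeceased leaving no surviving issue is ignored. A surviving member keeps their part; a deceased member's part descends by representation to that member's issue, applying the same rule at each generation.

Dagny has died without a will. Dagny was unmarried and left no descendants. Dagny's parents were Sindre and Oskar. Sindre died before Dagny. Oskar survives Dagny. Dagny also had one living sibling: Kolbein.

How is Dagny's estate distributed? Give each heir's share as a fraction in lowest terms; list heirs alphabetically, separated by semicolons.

Oskar 1

Only one parent, Oskar, survives, so Oskar takes the entire estate. The siblings take nothing because a surviving parent has priority.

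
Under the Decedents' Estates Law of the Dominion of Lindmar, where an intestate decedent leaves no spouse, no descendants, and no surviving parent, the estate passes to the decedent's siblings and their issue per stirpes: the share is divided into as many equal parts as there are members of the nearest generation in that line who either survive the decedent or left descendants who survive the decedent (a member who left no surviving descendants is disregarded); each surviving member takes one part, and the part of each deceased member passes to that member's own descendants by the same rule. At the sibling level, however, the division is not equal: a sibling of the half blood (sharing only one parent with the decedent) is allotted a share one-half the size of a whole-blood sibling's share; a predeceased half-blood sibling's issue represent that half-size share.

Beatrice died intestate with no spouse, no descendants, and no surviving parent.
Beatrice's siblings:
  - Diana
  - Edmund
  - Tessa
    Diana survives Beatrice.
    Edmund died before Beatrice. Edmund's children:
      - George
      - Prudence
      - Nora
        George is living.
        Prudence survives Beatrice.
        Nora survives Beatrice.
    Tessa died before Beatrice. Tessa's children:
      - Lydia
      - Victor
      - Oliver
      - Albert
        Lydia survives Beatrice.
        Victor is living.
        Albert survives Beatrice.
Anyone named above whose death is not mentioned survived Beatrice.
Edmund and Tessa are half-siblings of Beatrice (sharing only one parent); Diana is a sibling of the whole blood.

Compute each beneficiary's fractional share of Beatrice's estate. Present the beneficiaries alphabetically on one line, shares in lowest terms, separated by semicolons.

Albert 1/16; Diana 1/2; George 1/12; Lydia 1/16; Nora 1/12; Oliver 1/16; Prudence 1/12; Victor 1/16

No spouse, descendants, or parent survives, so the estate passes to Beatrice's siblings per stirpes.
Half-blood siblings count for one-half the weight of whole-blood siblings at the initial division.
Dividing 1 in proportion to weights (total weight 2): Diana (weight 1) → 1/2; Edmund (weight 1/2) → 1/4; Tessa (weight 1/2) → 1/4.
Diana is living and takes 1/2.
Edmund predeceased; the 1/4 allotted to Edmund's branch passes to Edmund's issue by representation.
The 1/4 is divided into 3 equal shares of 1/12 among George, Prudence, Nora.
George is living and takes 1/12.
Prudence is living and takes 1/12.
Nora is living and takes 1/12.
Tessa predeceased; the 1/4 allotted to Tessa's branch passes to Tessa's issue by representation.
The 1/4 is divided into 4 equal shares of 1/16 among Lydia, Victor, Oliver, Albert.
Lydia is living and takes 1/16.
Victor is living and takes 1/16.
Oliver is living and takes 1/16.
Albert is living and takes 1/16.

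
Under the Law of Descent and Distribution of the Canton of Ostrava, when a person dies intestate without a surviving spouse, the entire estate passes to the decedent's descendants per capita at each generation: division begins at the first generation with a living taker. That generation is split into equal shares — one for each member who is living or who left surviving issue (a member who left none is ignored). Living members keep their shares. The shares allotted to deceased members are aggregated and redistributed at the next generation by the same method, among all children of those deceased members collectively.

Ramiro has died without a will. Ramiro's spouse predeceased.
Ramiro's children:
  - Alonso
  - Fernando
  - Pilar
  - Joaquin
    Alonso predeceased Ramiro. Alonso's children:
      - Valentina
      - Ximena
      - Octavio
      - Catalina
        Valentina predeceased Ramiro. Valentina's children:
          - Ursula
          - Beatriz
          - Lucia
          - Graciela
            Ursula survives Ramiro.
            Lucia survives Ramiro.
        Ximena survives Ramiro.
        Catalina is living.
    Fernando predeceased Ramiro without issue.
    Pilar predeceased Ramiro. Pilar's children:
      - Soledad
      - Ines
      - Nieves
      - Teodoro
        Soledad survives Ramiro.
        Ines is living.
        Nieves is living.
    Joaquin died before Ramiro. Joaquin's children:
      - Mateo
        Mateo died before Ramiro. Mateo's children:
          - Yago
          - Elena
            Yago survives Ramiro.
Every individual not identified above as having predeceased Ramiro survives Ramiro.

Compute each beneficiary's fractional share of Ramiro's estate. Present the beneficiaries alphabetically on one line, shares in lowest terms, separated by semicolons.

There is no surviving spouse, so the entire estate passes to Ramiro's descendants per capita at each generation.
No one at generation 1 (Alonso, Pilar, Joaquin) is living; moving to the next generation.
At generation 2 (Valentina, Ximena, Octavio, Catalina, Soledad, Ines, Nieves, Teodoro, Mateo) there are 9 shares of (1)/9 = 1/9 each.
Living: Ximena, Octavio, Catalina, Soledad, Ines, Nieves, and Teodoro — each takes 1/9.
Deceased: Valentina and Mateo. Their combined 2/9 is pooled and carried to generation 3.
At generation 3 (Ursula, Beatriz, Lucia, Graciela, Yago, Elena) there are 6 shares of (2/9)/6 = 1/27 each.
Living: Ursula, Beatriz, Lucia, Graciela, Yago, and Elena — each takes 1/27.

Beatriz 1/27; Catalina 1/9; Elena 1/27; Graciela 1/27; Ines 1/9; Lucia 1/27; Nieves 1/9; Octavio 1/9; Soledad 1/9; Teodoro 1/9; Ursula 1/27; Ximena 1/9; Yago 1/27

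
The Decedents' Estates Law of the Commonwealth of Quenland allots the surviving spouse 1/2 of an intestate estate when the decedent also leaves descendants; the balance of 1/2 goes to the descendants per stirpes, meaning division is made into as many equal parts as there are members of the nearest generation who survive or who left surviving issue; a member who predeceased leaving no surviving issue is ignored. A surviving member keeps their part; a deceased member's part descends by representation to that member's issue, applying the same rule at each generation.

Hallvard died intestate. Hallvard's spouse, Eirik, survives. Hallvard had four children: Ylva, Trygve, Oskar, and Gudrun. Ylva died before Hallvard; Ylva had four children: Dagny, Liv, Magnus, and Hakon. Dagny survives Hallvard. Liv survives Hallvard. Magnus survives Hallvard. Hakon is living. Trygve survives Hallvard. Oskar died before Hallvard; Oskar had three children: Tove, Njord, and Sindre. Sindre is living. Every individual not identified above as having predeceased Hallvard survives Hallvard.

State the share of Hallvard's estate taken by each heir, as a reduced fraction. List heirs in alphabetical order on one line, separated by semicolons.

Eirik, as surviving spouse, takes 1/2.
The remaining 1/2 passes to Hallvard's descendants per stirpes.
The 1/2 is divided into 4 equal shares of 1/8 among Ylva, Trygve, Oskar, Gudrun.
Ylva predeceased; the 1/8 allotted to Ylva's branch passes to Ylva's issue by representation.
The 1/8 is divided into 4 equal shares of 1/32 among Dagny, Liv, Magnus, Hakon.
Dagny is living and takes 1/32.
Liv is living and takes 1/32.
Magnus is living and takes 1/32.
Hakon is living and takes 1/32.
Trygve is living and takes 1/8.
Oskar predeceased; the 1/8 allotted to Oskar's branch passes to Oskar's issue by representation.
The 1/8 is divided into 3 equal shares of 1/24 among Tove, Njord, Sindre.
Tove is living and takes 1/24.
Njord is living and takes 1/24.
Sindre is living and takes 1/24.
Gudrun is living and takes 1/8.

Dagny 1/32; Eirik 1/2; Gudrun 1/8; Hakon 1/32; Liv 1/32; Magnus 1/32; Njord 1/24; Sindre 1/24; Tove 1/24; Trygve 1/8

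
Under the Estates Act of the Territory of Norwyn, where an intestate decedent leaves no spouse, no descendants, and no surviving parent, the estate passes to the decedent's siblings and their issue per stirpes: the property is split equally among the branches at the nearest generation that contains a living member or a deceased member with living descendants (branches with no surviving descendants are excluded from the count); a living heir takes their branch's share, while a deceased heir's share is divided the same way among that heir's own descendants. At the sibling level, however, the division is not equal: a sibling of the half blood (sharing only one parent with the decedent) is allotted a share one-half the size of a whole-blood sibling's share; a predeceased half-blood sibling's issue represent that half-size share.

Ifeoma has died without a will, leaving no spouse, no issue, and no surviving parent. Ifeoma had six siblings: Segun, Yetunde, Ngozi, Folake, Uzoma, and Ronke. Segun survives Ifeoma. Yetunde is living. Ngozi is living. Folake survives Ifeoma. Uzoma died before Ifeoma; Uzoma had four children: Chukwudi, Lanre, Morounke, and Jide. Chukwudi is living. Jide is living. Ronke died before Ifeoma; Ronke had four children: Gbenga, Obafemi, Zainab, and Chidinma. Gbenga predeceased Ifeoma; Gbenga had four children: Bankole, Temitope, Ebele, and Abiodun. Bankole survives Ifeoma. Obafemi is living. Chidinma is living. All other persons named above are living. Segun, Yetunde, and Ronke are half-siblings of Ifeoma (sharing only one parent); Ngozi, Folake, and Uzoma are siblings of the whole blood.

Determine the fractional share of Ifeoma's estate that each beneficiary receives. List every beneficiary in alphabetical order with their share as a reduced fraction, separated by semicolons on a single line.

No spouse, descendants, or parent survives, so the estate passes to Ifeoma's siblings per stirpes.
Half-blood siblings count for one-half the weight of whole-blood siblings at the initial division.
Dividing 1 in proportion to weights (total weight 9/2): Segun (weight 1/2) → 1/9; Yetunde (weight 1/2) → 1/9; Ngozi (weight 1) → 2/9; Folake (weight 1) → 2/9; Uzoma (weight 1) → 2/9; Ronke (weight 1/2) → 1/9.
Segun is living and takes 1/9.
Yetunde is living and takes 1/9.
Ngozi is living and takes 2/9.
Folake is living and takes 2/9.
Uzoma predeceased; the 2/9 allotted to Uzoma's branch passes to Uzoma's issue by representation.
The 2/9 is divided into 4 equal shares of 1/18 among Chukwudi, Lanre, Morounke, Jide.
Chukwudi is living and takes 1/18.
Lanre is living and takes 1/18.
Morounke is living and takes 1/18.
Jide is living and takes 1/18.
Ronke predeceased; the 1/9 allotted to Ronke's branch passes to Ronke's issue by representation.
The 1/9 is divided into 4 equal shares of 1/36 among Gbenga, Obafemi, Zainab, Chidinma.
Gbenga predeceased; the 1/36 allotted to Gbenga's branch passes to Gbenga's issue by representation.
The 1/36 is divided into 4 equal shares of 1/144 among Bankole, Temitope, Ebele, Abiodun.
Bankole is living and takes 1/144.
Temitope is living and takes 1/144.
Ebele is living and takes 1/144.
Abiodun is living and takes 1/144.
Obafemi is living and takes 1/36.
Zainab is living and takes 1/36.
Chidinma is living and takes 1/36.

Abiodun 1/144; Bankole 1/144; Chidinma 1/36; Chukwudi 1/18; Ebele 1/144; Folake 2/9; Jide 1/18; Lanre 1/18; Morounke 1/18; Ngozi 2/9; Obafemi 1/36; Segun 1/9; Temitope 1/144; Yetunde 1/9; Zainab 1/36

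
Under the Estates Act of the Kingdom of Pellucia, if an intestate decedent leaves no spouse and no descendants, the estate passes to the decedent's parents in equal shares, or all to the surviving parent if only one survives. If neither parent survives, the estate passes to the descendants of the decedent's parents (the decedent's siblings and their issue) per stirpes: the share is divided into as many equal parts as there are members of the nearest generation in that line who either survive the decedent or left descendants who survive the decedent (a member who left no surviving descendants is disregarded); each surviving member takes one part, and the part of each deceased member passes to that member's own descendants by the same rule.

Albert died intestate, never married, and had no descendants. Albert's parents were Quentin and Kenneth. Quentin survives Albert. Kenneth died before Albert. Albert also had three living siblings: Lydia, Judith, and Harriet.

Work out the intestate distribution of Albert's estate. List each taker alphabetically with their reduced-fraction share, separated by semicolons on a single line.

Quentin 1

Only one parent, Quentin, survives, so Quentin takes the entire estate. The siblings take nothing because a surviving parent has priority.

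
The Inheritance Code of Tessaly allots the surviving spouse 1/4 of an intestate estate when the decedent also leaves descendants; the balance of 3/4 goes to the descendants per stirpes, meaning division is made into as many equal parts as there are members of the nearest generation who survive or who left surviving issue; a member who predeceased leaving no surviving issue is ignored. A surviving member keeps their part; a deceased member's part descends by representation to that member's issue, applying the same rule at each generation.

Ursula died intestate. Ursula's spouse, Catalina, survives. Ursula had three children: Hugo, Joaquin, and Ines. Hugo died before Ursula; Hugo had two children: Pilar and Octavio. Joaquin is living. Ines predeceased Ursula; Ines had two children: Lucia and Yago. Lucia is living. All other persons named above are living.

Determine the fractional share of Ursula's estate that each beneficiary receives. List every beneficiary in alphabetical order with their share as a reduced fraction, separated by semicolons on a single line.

Catalina, as surviving spouse, takes 1/4.
The remaining 3/4 passes to Ursula's descendants per stirpes.
The 3/4 is divided into 3 equal shares of 1/4 among Hugo, Joaquin, Ines.
Hugo predeceased; the 1/4 allotted to Hugo's branch passes to Hugo's issue by representation.
The 1/4 is divided into 2 equal shares of 1/8 among Pilar, Octavio.
Pilar is living and takes 1/8.
Octavio is living and takes 1/8.
Joaquin is living and takes 1/4.
Ines predeceased; the 1/4 allotted to Ines's branch passes to Ines's issue by representation.
The 1/4 is divided into 2 equal shares of 1/8 among Lucia, Yago.
Lucia is living and takes 1/8.
Yago is living and takes 1/8.

Catalina 1/4; Joaquin 1/4; Lucia 1/8; Octavio 1/8; Pilar 1/8; Yago 1/8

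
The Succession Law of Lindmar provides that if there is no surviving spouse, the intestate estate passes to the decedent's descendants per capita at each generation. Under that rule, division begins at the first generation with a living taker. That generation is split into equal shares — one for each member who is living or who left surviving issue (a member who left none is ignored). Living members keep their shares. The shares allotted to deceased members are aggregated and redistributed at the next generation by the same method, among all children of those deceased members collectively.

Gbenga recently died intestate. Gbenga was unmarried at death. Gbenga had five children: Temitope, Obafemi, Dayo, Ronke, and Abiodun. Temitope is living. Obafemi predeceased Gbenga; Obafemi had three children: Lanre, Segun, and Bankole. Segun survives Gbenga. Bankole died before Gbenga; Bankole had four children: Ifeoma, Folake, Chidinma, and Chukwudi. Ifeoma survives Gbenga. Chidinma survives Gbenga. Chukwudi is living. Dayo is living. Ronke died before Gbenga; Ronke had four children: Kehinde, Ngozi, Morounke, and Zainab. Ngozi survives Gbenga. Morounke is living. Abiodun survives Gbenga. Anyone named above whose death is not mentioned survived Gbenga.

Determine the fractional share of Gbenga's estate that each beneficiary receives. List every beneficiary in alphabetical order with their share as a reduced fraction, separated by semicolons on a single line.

There is no surviving spouse, so the entire estate passes to Gbenga's descendants per capita at each generation.
At generation 1 (Temitope, Obafemi, Dayo, Ronke, Abiodun) there are 5 shares of (1)/5 = 1/5 each.
Living: Temitope, Dayo, and Abiodun — each takes 1/5.
Deceased: Obafemi and Ronke. Their combined 2/5 is pooled and carried to generation 2.
At generation 2 (Lanre, Segun, Bankole, Kehinde, Ngozi, Morounke, Zainab) there are 7 shares of (2/5)/7 = 2/35 each.
Living: Lanre, Segun, Kehinde, Ngozi, Morounke, and Zainab — each takes 2/35.
Deceased: Bankole. That 2/35 share is carried to generation 3.
At generation 3 (Ifeoma, Folake, Chidinma, Chukwudi) there are 4 shares of (2/35)/4 = 1/70 each.
Living: Ifeoma, Folake, Chidinma, and Chukwudi — each takes 1/70.

Abiodun 1/5; Chidinma 1/70; Chukwudi 1/70; Dayo 1/5; Folake 1/70; Ifeoma 1/70; Kehinde 2/35; Lanre 2/35; Morounke 2/35; Ngozi 2/35; Segun 2/35; Temitope 1/5; Zainab 2/35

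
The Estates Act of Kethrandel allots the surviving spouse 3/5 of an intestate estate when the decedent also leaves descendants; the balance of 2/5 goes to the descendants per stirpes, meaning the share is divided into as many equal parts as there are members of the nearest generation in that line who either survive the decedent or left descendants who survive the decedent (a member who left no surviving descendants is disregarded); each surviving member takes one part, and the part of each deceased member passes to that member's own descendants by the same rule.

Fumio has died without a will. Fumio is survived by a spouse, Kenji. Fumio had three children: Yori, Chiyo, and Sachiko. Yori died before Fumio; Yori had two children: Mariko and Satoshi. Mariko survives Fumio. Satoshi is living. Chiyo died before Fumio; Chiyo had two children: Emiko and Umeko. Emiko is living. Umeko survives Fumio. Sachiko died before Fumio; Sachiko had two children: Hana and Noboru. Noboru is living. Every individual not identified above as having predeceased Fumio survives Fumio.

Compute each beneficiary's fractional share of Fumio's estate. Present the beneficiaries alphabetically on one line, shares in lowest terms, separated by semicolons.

Kenji, as surviving spouse, takes 3/5.
The remaining 2/5 passes to Fumio's descendants per stirpes.
The 2/5 is divided into 3 equal shares of 2/15 among Yori, Chiyo, Sachiko.
Yori predeceased; the 2/15 allotted to Yori's branch passes to Yori's issue by representation.
The 2/15 is divided into 2 equal shares of 1/15 among Mariko, Satoshi.
Mariko is living and takes 1/15.
Satoshi is living and takes 1/15.
Chiyo predeceased; the 2/15 allotted to Chiyo's branch passes to Chiyo's issue by representation.
The 2/15 is divided into 2 equal shares of 1/15 among Emiko, Umeko.
Emiko is living and takes 1/15.
Umeko is living and takes 1/15.
Sachiko predeceased; the 2/15 allotted to Sachiko's branch passes to Sachiko's issue by representation.
The 2/15 is divided into 2 equal shares of 1/15 among Hana, Noboru.
Hana is living and takes 1/15.
Noboru is living and takes 1/15.

Emiko 1/15; Hana 1/15; Kenji 3/5; Mariko 1/15; Noboru 1/15; Satoshi 1/15; Umeko 1/15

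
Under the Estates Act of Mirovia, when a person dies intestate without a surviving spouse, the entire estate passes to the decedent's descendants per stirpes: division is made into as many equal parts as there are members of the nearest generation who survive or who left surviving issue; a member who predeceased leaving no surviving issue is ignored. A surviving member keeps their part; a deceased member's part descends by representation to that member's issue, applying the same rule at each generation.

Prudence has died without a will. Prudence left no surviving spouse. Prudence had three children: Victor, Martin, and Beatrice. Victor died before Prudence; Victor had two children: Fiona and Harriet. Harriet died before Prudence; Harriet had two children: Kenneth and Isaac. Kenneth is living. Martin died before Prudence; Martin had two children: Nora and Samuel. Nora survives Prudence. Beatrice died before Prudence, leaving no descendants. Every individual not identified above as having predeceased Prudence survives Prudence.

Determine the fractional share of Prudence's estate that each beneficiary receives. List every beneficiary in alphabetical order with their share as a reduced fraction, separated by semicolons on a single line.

There is no surviving spouse, so the entire estate passes to Prudence's descendants per stirpes.
Beatrice left no surviving issue, so that branch lapses and is disregarded.
The estate is divided into 2 equal shares of 1/2 among Victor, Martin.
Victor predeceased; the 1/2 allotted to Victor's branch passes to Victor's issue by representation.
The 1/2 is divided into 2 equal shares of 1/4 among Fiona, Harriet.
Fiona is living and takes 1/4.
Harriet predeceased; the 1/4 allotted to Harriet's branch passes to Harriet's issue by representation.
The 1/4 is divided into 2 equal shares of 1/8 among Kenneth, Isaac.
Kenneth is living and takes 1/8.
Isaac is living and takes 1/8.
Martin predeceased; the 1/2 allotted to Martin's branch passes to Martin's issue by representation.
The 1/2 is divided into 2 equal shares of 1/4 among Nora, Samuel.
Nora is living and takes 1/4.
Samuel is living and takes 1/4.

Fiona 1/4; Isaac 1/8; Kenneth 1/8; Nora 1/4; Samuel 1/4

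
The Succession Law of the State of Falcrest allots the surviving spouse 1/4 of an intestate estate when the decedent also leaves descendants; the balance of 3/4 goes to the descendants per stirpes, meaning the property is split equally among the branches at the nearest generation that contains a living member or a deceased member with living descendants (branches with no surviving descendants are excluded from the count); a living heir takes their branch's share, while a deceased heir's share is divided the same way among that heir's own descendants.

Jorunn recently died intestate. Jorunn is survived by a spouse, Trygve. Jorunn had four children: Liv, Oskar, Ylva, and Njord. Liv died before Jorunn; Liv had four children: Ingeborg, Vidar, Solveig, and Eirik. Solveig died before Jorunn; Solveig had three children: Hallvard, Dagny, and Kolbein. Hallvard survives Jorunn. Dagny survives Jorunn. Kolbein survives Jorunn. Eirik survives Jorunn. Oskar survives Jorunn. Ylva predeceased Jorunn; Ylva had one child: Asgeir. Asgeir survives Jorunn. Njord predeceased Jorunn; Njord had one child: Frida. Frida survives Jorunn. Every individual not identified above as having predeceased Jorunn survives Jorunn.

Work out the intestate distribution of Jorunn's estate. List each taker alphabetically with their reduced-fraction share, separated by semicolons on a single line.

Trygve, as surviving spouse, takes 1/4.
The remaining 3/4 passes to Jorunn's descendants per stirpes.
The 3/4 is divided into 4 equal shares of 3/16 among Liv, Oskar, Ylva, Njord.
Liv predeceased; the 3/16 allotted to Liv's branch passes to Liv's issue by representation.
The 3/16 is divided into 4 equal shares of 3/64 among Ingeborg, Vidar, Solveig, Eirik.
Ingeborg is living and takes 3/64.
Vidar is living and takes 3/64.
Solveig predeceased; the 3/64 allotted to Solveig's branch passes to Solveig's issue by representation.
The 3/64 is divided into 3 equal shares of 1/64 among Hallvard, Dagny, Kolbein.
Hallvard is living and takes 1/64.
Dagny is living and takes 1/64.
Kolbein is living and takes 1/64.
Eirik is living and takes 3/64.
Oskar is living and takes 3/16.
Ylva predeceased; the 3/16 allotted to Ylva's branch passes to Ylva's issue by representation.
Asgeir is the sole taker at this level and receives the full 3/16.
Njord predeceased; the 3/16 allotted to Njord's branch passes to Njord's issue by representation.
Frida is the sole taker at this level and receives the full 3/16.

Asgeir 3/16; Dagny 1/64; Eirik 3/64; Frida 3/16; Hallvard 1/64; Ingeborg 3/64; Kolbein 1/64; Oskar 3/16; Trygve 1/4; Vidar 3/64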